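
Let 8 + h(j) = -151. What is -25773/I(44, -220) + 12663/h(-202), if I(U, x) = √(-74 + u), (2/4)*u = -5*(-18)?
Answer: -4221/53 - 25773*√106/106 ≈ -2582.9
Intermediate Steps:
h(j) = -159 (h(j) = -8 - 151 = -159)
u = 180 (u = 2*(-5*(-18)) = 2*90 = 180)
I(U, x) = √106 (I(U, x) = √(-74 + 180) = √106)
-25773/I(44, -220) + 12663/h(-202) = -25773*√106/106 + 12663/(-159) = -25773*√106/106 + 12663*(-1/159) = -25773*√106/106 - 4221/53 = -4221/53 - 25773*√106/106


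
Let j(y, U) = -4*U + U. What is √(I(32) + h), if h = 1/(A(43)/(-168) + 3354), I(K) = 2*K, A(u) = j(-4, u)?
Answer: 2*√564706785162/187867 ≈ 8.0000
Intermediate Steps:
j(y, U) = -3*U
A(u) = -3*u
h = 56/187867 (h = 1/(-3*43/(-168) + 3354) = 1/(-129*(-1/168) + 3354) = 1/(43/56 + 3354) = 1/(187867/56) = 56/187867 ≈ 0.00029808)
√(I(32) + h) = √(2*32 + 56/187867) = √(64 + 56/187867) = √(12023544/187867) = 2*√564706785162/187867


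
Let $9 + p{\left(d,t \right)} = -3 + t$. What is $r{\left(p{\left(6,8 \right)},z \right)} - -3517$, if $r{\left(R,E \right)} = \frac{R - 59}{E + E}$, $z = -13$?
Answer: $\frac{91505}{26} \approx 3519.4$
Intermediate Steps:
$p{\left(d,t \right)} = -12 + t$ ($p{\left(d,t \right)} = -9 + \left(-3 + t\right) = -12 + t$)
$r{\left(R,E \right)} = \frac{-59 + R}{2 E}$
$r{\left(p{\left(6,8 \right)},z \right)} - -3517 = \frac{-59 + \left(-12 + 8\right)}{2 \left(-13\right)} - -3517 = \frac{1}{2} \left(- \frac{1}{13}\right) \left(-59 - 4\right) + 3517 = \frac{1}{2} \left(- \frac{1}{13}\right) \left(-63\right) + 3517 = \frac{63}{26} + 3517 = \frac{91505}{26}$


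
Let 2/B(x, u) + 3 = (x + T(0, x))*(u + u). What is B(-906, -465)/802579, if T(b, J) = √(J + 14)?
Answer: 561718/190132969334789697 + 1240*I*√223/190132969334789697 ≈ 2.9543e-12 + 9.7391e-14*I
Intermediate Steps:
T(b, J) = √(14 + J)
B(x, u) = 2/(-3 + 2*u*(x + √(14 + x))) (B(x, u) = 2/(-3 + (x + √(14 + x))*(u + u)) = 2/(-3 + (x + √(14 + x))*(2*u)) = 2/(-3 + 2*u*(x + √(14 + x))))
B(-906, -465)/802579 = (2/(-3 + 2*(-465)*(-906) + 2*(-465)*√(14 - 906)))/802579 = (2/(-3 + 842580 + 2*(-465)*√(-892)))*(1/802579) = (2/(-3 + 842580 + 2*(-465)*(2*I*√223)))*(1/802579) = (2/(-3 + 842580 - 1860*I*√223))*(1/802579) = (2/(842577 - 1860*I*√223))*(1/802579) = 2/(802579*(842577 - 1860*I*√223))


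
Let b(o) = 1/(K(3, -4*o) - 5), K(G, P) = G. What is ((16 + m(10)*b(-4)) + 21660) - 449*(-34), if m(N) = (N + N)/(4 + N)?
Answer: 258589/7 ≈ 36941.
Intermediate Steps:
b(o) = -½ (b(o) = 1/(3 - 5) = 1/(-2) = -½)
m(N) = 2*N/(4 + N) (m(N) = (2*N)/(4 + N) = 2*N/(4 + N))
((16 + m(10)*b(-4)) + 21660) - 449*(-34) = ((16 + (2*10/(4 + 10))*(-½)) + 21660) - 449*(-34) = ((16 + (2*10/14)*(-½)) + 21660) + 15266 = ((16 + (2*10*(1/14))*(-½)) + 21660) + 15266 = ((16 + (10/7)*(-½)) + 21660) + 15266 = ((16 - 5/7) + 21660) + 15266 = (107/7 + 21660) + 15266 = 151727/7 + 15266 = 258589/7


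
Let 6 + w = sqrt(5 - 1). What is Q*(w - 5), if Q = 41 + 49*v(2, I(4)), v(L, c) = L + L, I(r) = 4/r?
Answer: -2133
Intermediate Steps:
v(L, c) = 2*L
w = -4 (w = -6 + sqrt(5 - 1) = -6 + sqrt(4) = -6 + 2 = -4)
Q = 237 (Q = 41 + 49*(2*2) = 41 + 49*4 = 41 + 196 = 237)
Q*(w - 5) = 237*(-4 - 5) = 237*(-9) = -2133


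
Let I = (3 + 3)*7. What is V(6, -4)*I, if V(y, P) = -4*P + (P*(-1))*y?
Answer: 1680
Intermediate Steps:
I = 42 (I = 6*7 = 42)
V(y, P) = -4*P - P*y (V(y, P) = -4*P + (-P)*y = -4*P - P*y)
V(6, -4)*I = -1*(-4)*(4 + 6)*42 = -1*(-4)*10*42 = 40*42 = 1680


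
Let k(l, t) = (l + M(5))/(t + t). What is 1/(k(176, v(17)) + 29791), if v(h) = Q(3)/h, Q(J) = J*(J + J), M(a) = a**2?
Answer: 12/358631 ≈ 3.3461e-5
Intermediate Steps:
Q(J) = 2*J**2 (Q(J) = J*(2*J) = 2*J**2)
v(h) = 18/h (v(h) = (2*3**2)/h = (2*9)/h = 18/h)
k(l, t) = (25 + l)/(2*t) (k(l, t) = (l + 5**2)/(t + t) = (l + 25)/((2*t)) = (25 + l)*(1/(2*t)) = (25 + l)/(2*t))
1/(k(176, v(17)) + 29791) = 1/((25 + 176)/(2*((18/17))) + 29791) = 1/((1/2)*201/(18*(1/17)) + 29791) = 1/((1/2)*201/(18/17) + 29791) = 1/((1/2)*(17/18)*201 + 29791) = 1/(1139/12 + 29791) = 1/(358631/12) = 12/358631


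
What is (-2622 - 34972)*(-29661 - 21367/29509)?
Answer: 1430676963248/1283 ≈ 1.1151e+9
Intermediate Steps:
(-2622 - 34972)*(-29661 - 21367/29509) = -37594*(-29661 - 21367*1/29509) = -37594*(-29661 - 929/1283) = -37594*(-38055992/1283) = 1430676963248/1283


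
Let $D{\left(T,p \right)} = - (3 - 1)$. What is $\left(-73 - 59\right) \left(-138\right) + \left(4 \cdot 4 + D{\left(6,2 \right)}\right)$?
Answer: $18230$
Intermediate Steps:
$D{\left(T,p \right)} = -2$ ($D{\left(T,p \right)} = \left(-1\right) 2 = -2$)
$\left(-73 - 59\right) \left(-138\right) + \left(4 \cdot 4 + D{\left(6,2 \right)}\right) = \left(-73 - 59\right) \left(-138\right) + \left(4 \cdot 4 - 2\right) = \left(-132\right) \left(-138\right) + \left(16 - 2\right) = 18216 + 14 = 18230$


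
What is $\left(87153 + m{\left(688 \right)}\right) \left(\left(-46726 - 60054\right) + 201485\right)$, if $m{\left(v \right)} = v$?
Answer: $8318981905$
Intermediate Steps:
$\left(87153 + m{\left(688 \right)}\right) \left(\left(-46726 - 60054\right) + 201485\right) = \left(87153 + 688\right) \left(\left(-46726 - 60054\right) + 201485\right) = 87841 \left(\left(-46726 - 60054\right) + 201485\right) = 87841 \left(-106780 + 201485\right) = 87841 \cdot 94705 = 8318981905$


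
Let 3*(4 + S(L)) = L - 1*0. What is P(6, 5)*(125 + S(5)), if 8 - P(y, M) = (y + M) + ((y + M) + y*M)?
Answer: -16192/3 ≈ -5397.3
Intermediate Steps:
S(L) = -4 + L/3 (S(L) = -4 + (L - 1*0)/3 = -4 + (L + 0)/3 = -4 + L/3)
P(y, M) = 8 - 2*M - 2*y - M*y (P(y, M) = 8 - ((y + M) + ((y + M) + y*M)) = 8 - ((M + y) + ((M + y) + M*y)) = 8 - ((M + y) + (M + y + M*y)) = 8 - (2*M + 2*y + M*y) = 8 + (-2*M - 2*y - M*y) = 8 - 2*M - 2*y - M*y)
P(6, 5)*(125 + S(5)) = (8 - 2*5 - 2*6 - 1*5*6)*(125 + (-4 + (⅓)*5)) = (8 - 10 - 12 - 30)*(125 + (-4 + 5/3)) = -44*(125 - 7/3) = -44*368/3 = -16192/3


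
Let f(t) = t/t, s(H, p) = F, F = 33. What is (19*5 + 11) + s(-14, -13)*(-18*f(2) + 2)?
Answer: -422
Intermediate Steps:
s(H, p) = 33
f(t) = 1
(19*5 + 11) + s(-14, -13)*(-18*f(2) + 2) = (19*5 + 11) + 33*(-18*1 + 2) = (95 + 11) + 33*(-18 + 2) = 106 + 33*(-16) = 106 - 528 = -422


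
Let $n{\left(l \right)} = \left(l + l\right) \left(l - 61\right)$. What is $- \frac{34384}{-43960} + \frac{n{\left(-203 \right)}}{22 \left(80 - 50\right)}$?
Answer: $\frac{128098}{785} \approx 163.18$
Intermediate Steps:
$n{\left(l \right)} = 2 l \left(-61 + l\right)$
$- \frac{34384}{-43960} + \frac{n{\left(-203 \right)}}{22 \left(80 - 50\right)} = - \frac{34384}{-43960} + \frac{2 \left(-203\right) \left(-61 - 203\right)}{22 \left(80 - 50\right)} = \left(-34384\right) \left(- \frac{1}{43960}\right) + \frac{2 \left(-203\right) \left(-264\right)}{22 \cdot 30} = \frac{614}{785} + \frac{107184}{660} = \frac{614}{785} + 107184 \cdot \frac{1}{660} = \frac{614}{785} + \frac{812}{5} = \frac{128098}{785}$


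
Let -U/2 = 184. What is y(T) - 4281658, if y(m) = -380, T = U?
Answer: -4282038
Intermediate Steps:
U = -368 (U = -2*184 = -368)
T = -368
y(T) - 4281658 = -380 - 4281658 = -4282038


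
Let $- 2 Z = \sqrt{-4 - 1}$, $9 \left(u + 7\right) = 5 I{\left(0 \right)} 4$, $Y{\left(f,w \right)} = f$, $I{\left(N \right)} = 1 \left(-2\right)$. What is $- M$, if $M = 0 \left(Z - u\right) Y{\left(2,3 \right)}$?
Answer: $0$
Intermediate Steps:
$I{\left(N \right)} = -2$
$u = - \frac{103}{9}$ ($u = -7 + \frac{5 \left(-2\right) 4}{9} = -7 + \frac{\left(-10\right) 4}{9} = -7 + \frac{1}{9} \left(-40\right) = -7 - \frac{40}{9} = - \frac{103}{9} \approx -11.444$)
$Z = - \frac{i \sqrt{5}}{2}$ ($Z = - \frac{\sqrt{-4 - 1}}{2} = - \frac{\sqrt{-5}}{2} = - \frac{i \sqrt{5}}{2} \approx - 1.118 i$)
$M = 0$ ($M = 0 \left(- \frac{i \sqrt{5}}{2} - - \frac{103}{9}\right) 2 = 0 \left(- \frac{i \sqrt{5}}{2} + \frac{103}{9}\right) 2 = 0 \left(\frac{103}{9} - \frac{i \sqrt{5}}{2}\right) 2 = 0 \cdot 2 = 0$)
$- M = \left(-1\right) 0 = 0$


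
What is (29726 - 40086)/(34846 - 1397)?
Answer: -10360/33449 ≈ -0.30973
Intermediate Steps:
(29726 - 40086)/(34846 - 1397) = -10360/33449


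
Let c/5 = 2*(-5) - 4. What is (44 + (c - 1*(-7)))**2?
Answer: 361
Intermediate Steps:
c = -70 (c = 5*(2*(-5) - 4) = 5*(-10 - 4) = 5*(-14) = -70)
(44 + (c - 1*(-7)))**2 = (44 + (-70 - 1*(-7)))**2 = (44 + (-70 + 7))**2 = (44 - 63)**2 = (-19)**2 = 361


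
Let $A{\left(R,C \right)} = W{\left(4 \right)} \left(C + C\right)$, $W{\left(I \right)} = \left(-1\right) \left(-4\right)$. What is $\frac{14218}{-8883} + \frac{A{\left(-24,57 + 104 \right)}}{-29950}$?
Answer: $- \frac{218635202}{133022925} \approx -1.6436$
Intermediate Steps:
$W{\left(I \right)} = 4$
$A{\left(R,C \right)} = 8 C$ ($A{\left(R,C \right)} = 4 \left(C + C\right) = 4 \cdot 2 C = 8 C$)
$\frac{14218}{-8883} + \frac{A{\left(-24,57 + 104 \right)}}{-29950} = \frac{14218}{-8883} + \frac{8 \left(57 + 104\right)}{-29950} = 14218 \left(- \frac{1}{8883}\right) + 8 \cdot 161 \left(- \frac{1}{29950}\right) = - \frac{14218}{8883} + 1288 \left(- \frac{1}{29950}\right) = - \frac{14218}{8883} - \frac{644}{14975} = - \frac{218635202}{133022925}$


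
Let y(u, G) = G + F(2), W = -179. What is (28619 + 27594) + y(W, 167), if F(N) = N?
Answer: 56382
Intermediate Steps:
y(u, G) = 2 + G (y(u, G) = G + 2 = 2 + G)
(28619 + 27594) + y(W, 167) = (28619 + 27594) + (2 + 167) = 56213 + 169 = 56382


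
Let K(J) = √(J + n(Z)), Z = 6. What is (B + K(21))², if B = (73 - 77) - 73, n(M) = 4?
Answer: 5184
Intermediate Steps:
B = -77 (B = -4 - 73 = -77)
K(J) = √(4 + J) (K(J) = √(J + 4) = √(4 + J))
(B + K(21))² = (-77 + √(4 + 21))² = (-77 + √25)² = (-77 + 5)² = (-72)² = 5184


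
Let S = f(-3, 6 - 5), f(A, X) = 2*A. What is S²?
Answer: 36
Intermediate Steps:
S = -6 (S = 2*(-3) = -6)
S² = (-6)² = 36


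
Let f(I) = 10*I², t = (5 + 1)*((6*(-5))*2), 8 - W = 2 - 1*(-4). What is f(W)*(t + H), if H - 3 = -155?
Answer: -20480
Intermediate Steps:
H = -152 (H = 3 - 155 = -152)
W = 2 (W = 8 - (2 - 1*(-4)) = 8 - (2 + 4) = 8 - 1*6 = 8 - 6 = 2)
t = -360 (t = 6*(-30*2) = 6*(-60) = -360)
f(W)*(t + H) = (10*2²)*(-360 - 152) = (10*4)*(-512) = 40*(-512) = -20480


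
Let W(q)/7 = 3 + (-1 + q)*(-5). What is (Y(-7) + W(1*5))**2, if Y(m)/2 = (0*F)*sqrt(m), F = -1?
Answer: 14161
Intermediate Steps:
W(q) = 56 - 35*q (W(q) = 7*(3 + (-1 + q)*(-5)) = 7*(3 + (5 - 5*q)) = 7*(8 - 5*q) = 56 - 35*q)
Y(m) = 0 (Y(m) = 2*((0*(-1))*sqrt(m)) = 2*(0*sqrt(m)) = 2*0 = 0)
(Y(-7) + W(1*5))**2 = (0 + (56 - 35*5))**2 = (0 + (56 - 175))**2 = (0 - 119)**2 = (-119)**2 = 14161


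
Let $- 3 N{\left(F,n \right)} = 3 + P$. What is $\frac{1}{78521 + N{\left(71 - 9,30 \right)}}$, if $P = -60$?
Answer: $\frac{1}{78540} \approx 1.2732 \cdot 10^{-5}$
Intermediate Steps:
$N{\left(F,n \right)} = 19$ ($N{\left(F,n \right)} = - \frac{3 - 60}{3} = \left(- \frac{1}{3}\right) \left(-57\right) = 19$)
$\frac{1}{78521 + N{\left(71 - 9,30 \right)}} = \frac{1}{78521 + 19} = \frac{1}{78540}$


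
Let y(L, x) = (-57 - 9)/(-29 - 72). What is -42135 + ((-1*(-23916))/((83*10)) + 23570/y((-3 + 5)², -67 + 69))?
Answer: -82675936/13695 ≈ -6036.9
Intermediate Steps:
y(L, x) = 66/101 (y(L, x) = -66/(-101) = -66*(-1/101) = 66/101)
-42135 + ((-1*(-23916))/((83*10)) + 23570/y((-3 + 5)², -67 + 69)) = -42135 + ((-1*(-23916))/((83*10)) + 23570/(66/101)) = -42135 + (23916/830 + 23570*(101/66)) = -42135 + (23916*(1/830) + 1190285/33) = -42135 + (11958/415 + 1190285/33) = -42135 + 494362889/13695 = -82675936/13695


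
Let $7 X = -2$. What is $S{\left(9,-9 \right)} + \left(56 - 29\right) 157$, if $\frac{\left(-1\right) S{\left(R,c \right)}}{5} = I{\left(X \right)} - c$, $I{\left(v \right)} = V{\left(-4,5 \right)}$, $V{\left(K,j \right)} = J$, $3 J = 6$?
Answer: $4184$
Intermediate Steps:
$X = - \frac{2}{7}$ ($X = \frac{1}{7} \left(-2\right) = - \frac{2}{7} \approx -0.28571$)
$J = 2$ ($J = \frac{1}{3} \cdot 6 = 2$)
$V{\left(K,j \right)} = 2$
$I{\left(v \right)} = 2$
$S{\left(R,c \right)} = -10 + 5 c$ ($S{\left(R,c \right)} = - 5 \left(2 - c\right) = -10 + 5 c$)
$S{\left(9,-9 \right)} + \left(56 - 29\right) 157 = \left(-10 + 5 \left(-9\right)\right) + \left(56 - 29\right) 157 = \left(-10 - 45\right) + 27 \cdot 157 = -55 + 4239 = 4184$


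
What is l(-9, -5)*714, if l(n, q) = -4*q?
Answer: 14280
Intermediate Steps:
l(-9, -5)*714 = -4*(-5)*714 = 20*714 = 14280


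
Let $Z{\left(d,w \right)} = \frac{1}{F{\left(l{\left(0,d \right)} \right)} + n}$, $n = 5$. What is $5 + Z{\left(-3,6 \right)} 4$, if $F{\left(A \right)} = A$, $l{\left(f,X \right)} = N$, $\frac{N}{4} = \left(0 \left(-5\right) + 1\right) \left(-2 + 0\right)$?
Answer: $\frac{11}{3} \approx 3.6667$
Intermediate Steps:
$N = -8$ ($N = 4 \left(0 \left(-5\right) + 1\right) \left(-2 + 0\right) = 4 \left(0 + 1\right) \left(-2\right) = 4 \cdot 1 \left(-2\right) = 4 \left(-2\right) = -8$)
$l{\left(f,X \right)} = -8$
$Z{\left(d,w \right)} = - \frac{1}{3}$ ($Z{\left(d,w \right)} = \frac{1}{-8 + 5} = \frac{1}{-3} = - \frac{1}{3}$)
$5 + Z{\left(-3,6 \right)} 4 = 5 - \frac{4}{3} = \frac{11}{3}$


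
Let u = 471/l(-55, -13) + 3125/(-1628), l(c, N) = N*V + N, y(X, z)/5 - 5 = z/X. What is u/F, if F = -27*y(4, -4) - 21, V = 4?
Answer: 969913/59365020 ≈ 0.016338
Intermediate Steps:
y(X, z) = 25 + 5*z/X (y(X, z) = 25 + 5*(z/X) = 25 + 5*z/X)
F = -561 (F = -27*(25 + 5*(-4)/4) - 21 = -27*(25 + 5*(-4)*(¼)) - 21 = -27*(25 - 5) - 21 = -27*20 - 21 = -540 - 21 = -561)
l(c, N) = 5*N (l(c, N) = N*4 + N = 4*N + N = 5*N)
u = -969913/105820 (u = 471/((5*(-13))) + 3125/(-1628) = 471/(-65) + 3125*(-1/1628) = 471*(-1/65) - 3125/1628 = -471/65 - 3125/1628 = -969913/105820 ≈ -9.1657)
u/F = -969913/105820/(-561) = -969913/105820*(-1/561) = 969913/59365020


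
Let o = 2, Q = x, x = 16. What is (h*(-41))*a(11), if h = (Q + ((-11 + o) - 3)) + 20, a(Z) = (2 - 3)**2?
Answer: -984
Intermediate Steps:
Q = 16
a(Z) = 1 (a(Z) = (-1)**2 = 1)
h = 24 (h = (16 + ((-11 + 2) - 3)) + 20 = (16 + (-9 - 3)) + 20 = (16 - 12) + 20 = 4 + 20 = 24)
(h*(-41))*a(11) = (24*(-41))*1 = -984*1 = -984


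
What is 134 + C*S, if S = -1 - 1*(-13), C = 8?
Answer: 230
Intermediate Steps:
S = 12 (S = -1 + 13 = 12)
134 + C*S = 134 + 8*12 = 134 + 96 = 230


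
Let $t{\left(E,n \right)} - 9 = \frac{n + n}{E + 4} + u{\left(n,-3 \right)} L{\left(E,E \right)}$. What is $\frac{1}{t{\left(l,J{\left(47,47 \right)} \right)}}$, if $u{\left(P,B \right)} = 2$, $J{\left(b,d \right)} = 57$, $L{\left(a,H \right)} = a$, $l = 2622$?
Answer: $\frac{1313}{6897246} \approx 0.00019037$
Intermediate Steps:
$t{\left(E,n \right)} = 9 + 2 E + \frac{2 n}{4 + E}$ ($t{\left(E,n \right)} = 9 + \left(\frac{n + n}{E + 4} + 2 E\right) = 9 + \left(\frac{2 n}{4 + E} + 2 E\right) = 9 + \left(2 E + \frac{2 n}{4 + E}\right) = 9 + 2 E + \frac{2 n}{4 + E}$)
$\frac{1}{t{\left(l,J{\left(47,47 \right)} \right)}} = \frac{1}{\frac{1}{4 + 2622} \left(36 + 2 \cdot 57 + 2 \cdot 2622^{2} + 17 \cdot 2622\right)} = \frac{1}{\frac{1}{2626} \left(36 + 114 + 2 \cdot 6874884 + 44574\right)} = \frac{1}{\frac{1}{2626} \left(36 + 114 + 13749768 + 44574\right)} = \frac{1}{\frac{1}{2626} \cdot 13794492} = \frac{1}{\frac{6897246}{1313}} = \frac{1313}{6897246}$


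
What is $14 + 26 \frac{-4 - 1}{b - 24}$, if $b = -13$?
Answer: $\frac{648}{37} \approx 17.514$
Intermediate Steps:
$14 + 26 \frac{-4 - 1}{b - 24} = 14 + 26 \frac{-4 - 1}{-13 - 24} = 14 + 26 \left(- \frac{5}{-37}\right) = 14 + 26 \left(\left(-5\right) \left(- \frac{1}{37}\right)\right) = 14 + 26 \cdot \frac{5}{37} = 14 + \frac{130}{37} = \frac{648}{37}$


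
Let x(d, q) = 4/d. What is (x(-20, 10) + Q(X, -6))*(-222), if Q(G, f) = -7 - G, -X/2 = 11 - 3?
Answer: -9768/5 ≈ -1953.6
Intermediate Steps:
X = -16 (X = -2*(11 - 3) = -2*8 = -16)
(x(-20, 10) + Q(X, -6))*(-222) = (4/(-20) + (-7 - 1*(-16)))*(-222) = (4*(-1/20) + (-7 + 16))*(-222) = (-⅕ + 9)*(-222) = (44/5)*(-222) = -9768/5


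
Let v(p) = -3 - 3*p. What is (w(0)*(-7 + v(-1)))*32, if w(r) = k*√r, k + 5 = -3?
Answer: 0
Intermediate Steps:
k = -8 (k = -5 - 3 = -8)
w(r) = -8*√r
(w(0)*(-7 + v(-1)))*32 = ((-8*√0)*(-7 + (-3 - 3*(-1))))*32 = ((-8*0)*(-7 + (-3 + 3)))*32 = (0*(-7 + 0))*32 = (0*(-7))*32 = 0*32 = 0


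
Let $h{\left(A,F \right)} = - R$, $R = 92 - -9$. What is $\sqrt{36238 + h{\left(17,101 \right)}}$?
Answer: $\sqrt{36137} \approx 190.1$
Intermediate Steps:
$R = 101$ ($R = 92 + 9 = 101$)
$h{\left(A,F \right)} = -101$ ($h{\left(A,F \right)} = \left(-1\right) 101 = -101$)
$\sqrt{36238 + h{\left(17,101 \right)}} = \sqrt{36238 - 101} = \sqrt{36137}$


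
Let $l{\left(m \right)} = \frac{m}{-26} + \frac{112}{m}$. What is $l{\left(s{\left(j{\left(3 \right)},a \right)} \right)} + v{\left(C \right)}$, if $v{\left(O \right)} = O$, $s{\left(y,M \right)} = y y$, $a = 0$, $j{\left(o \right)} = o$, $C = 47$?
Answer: $\frac{13829}{234} \approx 59.098$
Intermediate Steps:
$s{\left(y,M \right)} = y^{2}$
$l{\left(m \right)} = \frac{112}{m} - \frac{m}{26}$ ($l{\left(m \right)} = m \left(- \frac{1}{26}\right) + \frac{112}{m} = - \frac{m}{26} + \frac{112}{m} = \frac{112}{m} - \frac{m}{26}$)
$l{\left(s{\left(j{\left(3 \right)},a \right)} \right)} + v{\left(C \right)} = \left(\frac{112}{3^{2}} - \frac{3^{2}}{26}\right) + 47 = \left(\frac{112}{9} - \frac{9}{26}\right) + 47 = \frac{2831}{234} + 47 = \frac{13829}{234}$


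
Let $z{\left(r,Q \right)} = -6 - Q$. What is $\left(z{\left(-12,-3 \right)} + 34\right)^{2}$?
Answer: $961$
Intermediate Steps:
$\left(z{\left(-12,-3 \right)} + 34\right)^{2} = \left(\left(-6 - -3\right) + 34\right)^{2} = \left(\left(-6 + 3\right) + 34\right)^{2} = \left(-3 + 34\right)^{2} = 31^{2} = 961$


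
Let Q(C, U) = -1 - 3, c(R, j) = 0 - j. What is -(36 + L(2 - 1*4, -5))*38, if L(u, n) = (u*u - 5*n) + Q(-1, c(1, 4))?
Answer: -2318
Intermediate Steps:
c(R, j) = -j
Q(C, U) = -4
L(u, n) = -4 + u**2 - 5*n (L(u, n) = (u*u - 5*n) - 4 = (u**2 - 5*n) - 4 = -4 + u**2 - 5*n)
-(36 + L(2 - 1*4, -5))*38 = -(36 + (-4 + (2 - 1*4)**2 - 5*(-5)))*38 = -(36 + (-4 + (2 - 4)**2 + 25))*38 = -(36 + (-4 + (-2)**2 + 25))*38 = -(36 + (-4 + 4 + 25))*38 = -(36 + 25)*38 = -61*38 = -1*2318 = -2318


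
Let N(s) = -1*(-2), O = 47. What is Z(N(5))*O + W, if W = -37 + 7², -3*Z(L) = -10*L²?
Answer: 1916/3 ≈ 638.67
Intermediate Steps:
N(s) = 2
Z(L) = 10*L²/3 (Z(L) = -(-10)*L²/3 = 10*L²/3)
W = 12 (W = -37 + 49 = 12)
Z(N(5))*O + W = ((10/3)*2²)*47 + 12 = ((10/3)*4)*47 + 12 = (40/3)*47 + 12 = 1880/3 + 12 = 1916/3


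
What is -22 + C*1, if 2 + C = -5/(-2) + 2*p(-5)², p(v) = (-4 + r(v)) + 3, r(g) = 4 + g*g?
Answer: 3093/2 ≈ 1546.5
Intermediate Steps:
r(g) = 4 + g²
p(v) = 3 + v² (p(v) = (-4 + (4 + v²)) + 3 = v² + 3 = 3 + v²)
C = 3137/2 (C = -2 + (-5/(-2) + 2*(3 + (-5)²)²) = -2 + (-5*(-½) + 2*(3 + 25)²) = -2 + (5/2 + 2*28²) = -2 + (5/2 + 2*784) = -2 + (5/2 + 1568) = -2 + 3141/2 = 3137/2 ≈ 1568.5)
-22 + C*1 = -22 + (3137/2)*1 = -22 + 3137/2 = 3093/2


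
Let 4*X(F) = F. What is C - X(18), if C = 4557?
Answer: 9105/2 ≈ 4552.5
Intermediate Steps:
X(F) = F/4
C - X(18) = 4557 - 18/4 = 4557 - 1*9/2 = 4557 - 9/2 = 9105/2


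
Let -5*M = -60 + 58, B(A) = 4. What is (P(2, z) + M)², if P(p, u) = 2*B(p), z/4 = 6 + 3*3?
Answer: 1764/25 ≈ 70.560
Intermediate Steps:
M = ⅖ (M = -(-60 + 58)/5 = -⅕*(-2) = ⅖ ≈ 0.40000)
z = 60 (z = 4*(6 + 3*3) = 4*(6 + 9) = 4*15 = 60)
P(p, u) = 8 (P(p, u) = 2*4 = 8)
(P(2, z) + M)² = (8 + ⅖)² = (42/5)² = 1764/25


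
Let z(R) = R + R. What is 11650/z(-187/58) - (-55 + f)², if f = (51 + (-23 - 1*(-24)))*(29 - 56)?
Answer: -398401197/187 ≈ -2.1305e+6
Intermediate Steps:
z(R) = 2*R
f = -1404 (f = (51 + (-23 + 24))*(-27) = (51 + 1)*(-27) = 52*(-27) = -1404)
11650/z(-187/58) - (-55 + f)² = 11650/((2*(-187/58))) - (-55 - 1404)² = 11650/((2*(-187*1/58))) - 1*(-1459)² = 11650/((2*(-187/58))) - 1*2128681 = 11650/(-187/29) - 2128681 = 11650*(-29/187) - 2128681 = -337850/187 - 2128681 = -398401197/187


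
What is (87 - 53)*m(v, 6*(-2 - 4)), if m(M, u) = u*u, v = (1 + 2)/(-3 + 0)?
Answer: 44064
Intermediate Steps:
v = -1 (v = 3/(-3) = 3*(-⅓) = -1)
m(M, u) = u²
(87 - 53)*m(v, 6*(-2 - 4)) = (87 - 53)*(6*(-2 - 4))² = 34*(6*(-6))² = 34*(-36)² = 34*1296 = 44064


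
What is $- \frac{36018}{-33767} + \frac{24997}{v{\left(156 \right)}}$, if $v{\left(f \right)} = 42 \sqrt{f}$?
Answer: $\frac{36018}{33767} + \frac{3571 \sqrt{39}}{468} \approx 48.718$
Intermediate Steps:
$- \frac{36018}{-33767} + \frac{24997}{v{\left(156 \right)}} = - \frac{36018}{-33767} + \frac{24997}{42 \sqrt{156}} = \left(-36018\right) \left(- \frac{1}{33767}\right) + \frac{24997}{42 \cdot 2 \sqrt{39}} = \frac{36018}{33767} + \frac{24997}{84 \sqrt{39}} = \frac{36018}{33767} + 24997 \frac{\sqrt{39}}{3276} = \frac{36018}{33767} + \frac{3571 \sqrt{39}}{468}$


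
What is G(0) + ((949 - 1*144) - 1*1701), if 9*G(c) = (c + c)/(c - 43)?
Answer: -896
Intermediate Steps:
G(c) = 2*c/(9*(-43 + c)) (G(c) = ((c + c)/(c - 43))/9 = ((2*c)/(-43 + c))/9 = (2*c/(-43 + c))/9 = 2*c/(9*(-43 + c)))
G(0) + ((949 - 1*144) - 1*1701) = (2/9)*0/(-43 + 0) + ((949 - 1*144) - 1*1701) = (2/9)*0/(-43) + ((949 - 144) - 1701) = (2/9)*0*(-1/43) + (805 - 1701) = 0 - 896 = -896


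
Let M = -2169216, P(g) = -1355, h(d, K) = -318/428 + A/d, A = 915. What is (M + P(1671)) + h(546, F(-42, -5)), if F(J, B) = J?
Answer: -21134840744/9737 ≈ -2.1706e+6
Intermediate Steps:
h(d, K) = -159/214 + 915/d (h(d, K) = -318/428 + 915/d = -318*1/428 + 915/d = -159/214 + 915/d)
(M + P(1671)) + h(546, F(-42, -5)) = (-2169216 - 1355) + (-159/214 + 915/546) = -2170571 + (-159/214 + 915*(1/546)) = -2170571 + (-159/214 + 305/182) = -2170571 + 9083/9737 = -21134840744/9737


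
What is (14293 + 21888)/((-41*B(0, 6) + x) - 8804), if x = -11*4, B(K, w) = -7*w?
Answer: -36181/7126 ≈ -5.0773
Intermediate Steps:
x = -44
(14293 + 21888)/((-41*B(0, 6) + x) - 8804) = (14293 + 21888)/((-(-287)*6 - 44) - 8804) = 36181/((-41*(-42) - 44) - 8804) = 36181/((1722 - 44) - 8804) = 36181/(1678 - 8804) = 36181/(-7126) = 36181*(-1/7126) = -36181/7126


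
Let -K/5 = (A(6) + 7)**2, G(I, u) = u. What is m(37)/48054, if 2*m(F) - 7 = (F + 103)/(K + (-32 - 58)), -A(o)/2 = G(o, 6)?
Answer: 91/1377548 ≈ 6.6059e-5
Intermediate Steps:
A(o) = -12 (A(o) = -2*6 = -12)
K = -125 (K = -5*(-12 + 7)**2 = -5*(-5)**2 = -5*25 = -125)
m(F) = 701/215 - F/430 (m(F) = 7/2 + ((F + 103)/(-125 + (-32 - 58)))/2 = 7/2 + ((103 + F)/(-125 - 90))/2 = 7/2 + ((103 + F)/(-215))/2 = 7/2 + ((103 + F)*(-1/215))/2 = 7/2 + (-103/215 - F/215)/2 = 7/2 + (-103/430 - F/430) = 701/215 - F/430)
m(37)/48054 = (701/215 - 1/430*37)/48054 = (701/215 - 37/430)*(1/48054) = (273/86)*(1/48054) = 91/1377548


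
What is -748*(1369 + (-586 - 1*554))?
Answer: -171292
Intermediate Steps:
-748*(1369 + (-586 - 1*554)) = -748*(1369 + (-586 - 554)) = -748*(1369 - 1140) = -748*229 = -171292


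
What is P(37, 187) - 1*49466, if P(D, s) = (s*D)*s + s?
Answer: 1244574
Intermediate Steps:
P(D, s) = s + D*s² (P(D, s) = (D*s)*s + s = D*s² + s = s + D*s²)
P(37, 187) - 1*49466 = 187*(1 + 37*187) - 1*49466 = 187*(1 + 6919) - 49466 = 187*6920 - 49466 = 1294040 - 49466 = 1244574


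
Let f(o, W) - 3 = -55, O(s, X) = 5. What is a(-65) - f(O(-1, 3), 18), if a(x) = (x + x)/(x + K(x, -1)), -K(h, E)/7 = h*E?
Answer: 209/4 ≈ 52.250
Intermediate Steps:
K(h, E) = -7*E*h (K(h, E) = -7*h*E = -7*E*h)
f(o, W) = -52 (f(o, W) = 3 - 55 = -52)
a(x) = ¼ (a(x) = (x + x)/(x - 7*(-1)*x) = (2*x)/(x + 7*x) = (2*x)/((8*x)) = (2*x)*(1/(8*x)) = ¼)
a(-65) - f(O(-1, 3), 18) = ¼ - 1*(-52) = ¼ + 52 = 209/4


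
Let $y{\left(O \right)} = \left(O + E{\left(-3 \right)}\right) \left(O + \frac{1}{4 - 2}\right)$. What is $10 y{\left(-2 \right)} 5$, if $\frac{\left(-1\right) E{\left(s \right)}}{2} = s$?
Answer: $-300$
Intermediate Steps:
$E{\left(s \right)} = - 2 s$
$y{\left(O \right)} = \left(\frac{1}{2} + O\right) \left(6 + O\right)$ ($y{\left(O \right)} = \left(O - -6\right) \left(O + \frac{1}{4 - 2}\right) = \left(O + 6\right) \left(O + \frac{1}{2}\right) = \left(6 + O\right) \left(O + \frac{1}{2}\right) = \left(6 + O\right) \left(\frac{1}{2} + O\right) = \left(\frac{1}{2} + O\right) \left(6 + O\right)$)
$10 y{\left(-2 \right)} 5 = 10 \left(3 + \left(-2\right)^{2} + \frac{13}{2} \left(-2\right)\right) 5 = 10 \left(3 + 4 - 13\right) 5 = 10 \left(-6\right) 5 = \left(-60\right) 5 = -300$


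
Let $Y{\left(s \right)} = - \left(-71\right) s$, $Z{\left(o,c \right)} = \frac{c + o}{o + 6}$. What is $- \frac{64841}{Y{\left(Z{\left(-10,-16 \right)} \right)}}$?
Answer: $- \frac{129682}{923} \approx -140.5$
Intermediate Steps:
$Z{\left(o,c \right)} = \frac{c + o}{6 + o}$
$Y{\left(s \right)} = 71 s$
$- \frac{64841}{Y{\left(Z{\left(-10,-16 \right)} \right)}} = - \frac{64841}{71 \frac{-16 - 10}{6 - 10}} = - \frac{64841}{71 \frac{1}{-4} \left(-26\right)} = - \frac{64841}{71 \left(\left(- \frac{1}{4}\right) \left(-26\right)\right)} = - \frac{64841}{71 \cdot \frac{13}{2}} = - \frac{64841}{\frac{923}{2}} = \left(-64841\right) \frac{2}{923} = - \frac{129682}{923}$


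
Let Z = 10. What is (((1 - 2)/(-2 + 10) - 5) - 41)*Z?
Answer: -1845/4 ≈ -461.25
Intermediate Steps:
(((1 - 2)/(-2 + 10) - 5) - 41)*Z = (((1 - 2)/(-2 + 10) - 5) - 41)*10 = ((-1/8 - 5) - 41)*10 = (-41/8 - 41)*10 = -369/8*10 = -1845/4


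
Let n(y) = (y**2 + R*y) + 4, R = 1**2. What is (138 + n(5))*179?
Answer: 30788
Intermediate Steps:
R = 1
n(y) = 4 + y + y**2 (n(y) = (y**2 + 1*y) + 4 = (y**2 + y) + 4 = (y + y**2) + 4 = 4 + y + y**2)
(138 + n(5))*179 = (138 + (4 + 5 + 5**2))*179 = (138 + (4 + 5 + 25))*179 = (138 + 34)*179 = 172*179 = 30788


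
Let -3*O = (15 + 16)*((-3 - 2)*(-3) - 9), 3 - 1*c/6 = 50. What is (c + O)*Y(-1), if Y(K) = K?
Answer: 344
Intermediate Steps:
c = -282 (c = 18 - 6*50 = 18 - 300 = -282)
O = -62 (O = -(15 + 16)*((-3 - 2)*(-3) - 9)/3 = -31*(-5*(-3) - 9)/3 = -31*(15 - 9)/3 = -31*6/3 = -1/3*186 = -62)
(c + O)*Y(-1) = (-282 - 62)*(-1) = -344*(-1) = 344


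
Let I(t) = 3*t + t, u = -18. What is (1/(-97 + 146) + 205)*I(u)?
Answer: -723312/49 ≈ -14761.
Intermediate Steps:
I(t) = 4*t
(1/(-97 + 146) + 205)*I(u) = (1/(-97 + 146) + 205)*(4*(-18)) = (1/49 + 205)*(-72) = (10046/49)*(-72) = -723312/49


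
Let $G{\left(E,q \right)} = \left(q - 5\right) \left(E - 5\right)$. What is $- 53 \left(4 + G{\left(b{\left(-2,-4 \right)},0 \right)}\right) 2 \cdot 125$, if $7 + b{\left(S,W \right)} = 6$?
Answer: $-450500$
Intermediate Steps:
$b{\left(S,W \right)} = -1$ ($b{\left(S,W \right)} = -7 + 6 = -1$)
$G{\left(E,q \right)} = \left(-5 + E\right) \left(-5 + q\right)$ ($G{\left(E,q \right)} = \left(-5 + q\right) \left(-5 + E\right) = \left(-5 + E\right) \left(-5 + q\right)$)
$- 53 \left(4 + G{\left(b{\left(-2,-4 \right)},0 \right)}\right) 2 \cdot 125 = - 53 \left(4 - -30\right) 2 \cdot 125 = - 53 \left(4 + \left(25 + 5 + 0 + 0\right)\right) 2 \cdot 125 = - 53 \left(4 + 30\right) 2 \cdot 125 = - 53 \cdot 34 \cdot 2 \cdot 125 = - 53 \cdot 68 \cdot 125 = \left(-53\right) 8500 = -450500$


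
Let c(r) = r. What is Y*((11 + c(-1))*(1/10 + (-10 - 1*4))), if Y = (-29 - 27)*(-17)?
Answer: -132328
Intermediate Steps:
Y = 952 (Y = -56*(-17) = 952)
Y*((11 + c(-1))*(1/10 + (-10 - 1*4))) = 952*((11 - 1)*(1/10 + (-10 - 1*4))) = 952*(10*(⅒ + (-10 - 4))) = 952*(10*(⅒ - 14)) = 952*(10*(-139/10)) = 952*(-139) = -132328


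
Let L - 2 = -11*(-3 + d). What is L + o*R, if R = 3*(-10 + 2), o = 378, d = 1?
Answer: -9048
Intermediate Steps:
L = 24 (L = 2 - 11*(-3 + 1) = 2 - 11*(-2) = 2 + 22 = 24)
R = -24 (R = 3*(-8) = -24)
L + o*R = 24 + 378*(-24) = 24 - 9072 = -9048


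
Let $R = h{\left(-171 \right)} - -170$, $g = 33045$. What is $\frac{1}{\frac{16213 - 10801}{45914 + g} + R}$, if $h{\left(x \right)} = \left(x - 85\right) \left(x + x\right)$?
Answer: $\frac{78959}{6926446810} \approx 1.14 \cdot 10^{-5}$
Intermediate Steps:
$h{\left(x \right)} = 2 x \left(-85 + x\right)$ ($h{\left(x \right)} = \left(-85 + x\right) 2 x = 2 x \left(-85 + x\right)$)
$R = 87722$ ($R = 2 \left(-171\right) \left(-85 - 171\right) - -170 = 2 \left(-171\right) \left(-256\right) + 170 = 87552 + 170 = 87722$)
$\frac{1}{\frac{16213 - 10801}{45914 + g} + R} = \frac{1}{\frac{16213 - 10801}{45914 + 33045} + 87722} = \frac{1}{\frac{5412}{78959} + 87722} = \frac{1}{\frac{6926446810}{78959}} = \frac{78959}{6926446810}$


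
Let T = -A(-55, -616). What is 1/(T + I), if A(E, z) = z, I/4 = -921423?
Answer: -1/3685076 ≈ -2.7137e-7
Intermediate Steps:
I = -3685692 (I = 4*(-921423) = -3685692)
T = 616 (T = -1*(-616) = 616)
1/(T + I) = 1/(616 - 3685692) = 1/(-3685076) = -1/3685076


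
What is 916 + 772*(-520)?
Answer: -400524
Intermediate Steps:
916 + 772*(-520) = 916 - 401440 = -400524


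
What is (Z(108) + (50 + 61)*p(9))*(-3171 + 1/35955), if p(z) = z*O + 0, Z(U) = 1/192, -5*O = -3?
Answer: -8200820188427/4314600 ≈ -1.9007e+6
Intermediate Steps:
O = 3/5 (O = -1/5*(-3) = 3/5 ≈ 0.60000)
Z(U) = 1/192
p(z) = 3*z/5 (p(z) = z*(3/5) + 0 = 3*z/5 + 0 = 3*z/5)
(Z(108) + (50 + 61)*p(9))*(-3171 + 1/35955) = (1/192 + (50 + 61)*((3/5)*9))*(-3171 + 1/35955) = (1/192 + 111*(27/5))*(-3171 + 1/35955) = (1/192 + 2997/5)*(-114013304/35955) = (575429/960)*(-114013304/35955) = -8200820188427/4314600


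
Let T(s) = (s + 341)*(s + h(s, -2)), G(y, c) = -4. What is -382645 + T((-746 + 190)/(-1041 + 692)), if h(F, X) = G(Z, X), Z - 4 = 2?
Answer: -46706978245/121801 ≈ -3.8347e+5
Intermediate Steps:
Z = 6 (Z = 4 + 2 = 6)
h(F, X) = -4
T(s) = (-4 + s)*(341 + s) (T(s) = (s + 341)*(s - 4) = (341 + s)*(-4 + s) = (-4 + s)*(341 + s))
-382645 + T((-746 + 190)/(-1041 + 692)) = -382645 + (-1364 + ((-746 + 190)/(-1041 + 692))² + 337*((-746 + 190)/(-1041 + 692))) = -382645 + (-1364 + (-556/(-349))² + 337*(-556/(-349))) = -382645 + (-1364 + (-556*(-1/349))² + 337*(-556*(-1/349))) = -382645 + (-1364 + (556/349)² + 337*(556/349)) = -382645 + (-1364 + 309136/121801 + 187372/349) = -382645 - 100434600/121801 = -46706978245/121801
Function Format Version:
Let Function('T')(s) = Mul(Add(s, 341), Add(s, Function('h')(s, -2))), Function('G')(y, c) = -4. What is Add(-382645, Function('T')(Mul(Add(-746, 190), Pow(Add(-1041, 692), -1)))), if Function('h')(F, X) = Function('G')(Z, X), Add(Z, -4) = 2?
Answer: Rational(-46706978245, 121801) ≈ -3.8347e+5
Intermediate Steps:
Z = 6 (Z = Add(4, 2) = 6)
Function('h')(F, X) = -4
Function('T')(s) = Mul(Add(-4, s), Add(341, s)) (Function('T')(s) = Mul(Add(s, 341), Add(s, -4)) = Mul(Add(341, s), Add(-4, s)) = Mul(Add(-4, s), Add(341, s)))
Add(-382645, Function('T')(Mul(Add(-746, 190), Pow(Add(-1041, 692), -1)))) = Add(-382645, Add(-1364, Pow(Mul(Add(-746, 190), Pow(Add(-1041, 692), -1)), 2), Mul(337, Mul(Add(-746, 190), Pow(Add(-1041, 692), -1))))) = Add(-382645, Add(-1364, Pow(Mul(-556, Pow(-349, -1)), 2), Mul(337, Mul(-556, Pow(-349, -1))))) = Add(-382645, Add(-1364, Pow(Mul(-556, Rational(-1, 349)), 2), Mul(337, Mul(-556, Rational(-1, 349))))) = Add(-382645, Add(-1364, Pow(Rational(556, 349), 2), Mul(337, Rational(556, 349)))) = Add(-382645, Add(-1364, Rational(309136, 121801), Rational(187372, 349))) = Add(-382645, Rational(-100434600, 121801)) = Rational(-46706978245, 121801)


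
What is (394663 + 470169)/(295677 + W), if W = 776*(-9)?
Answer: 864832/288693 ≈ 2.9957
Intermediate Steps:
W = -6984
(394663 + 470169)/(295677 + W) = (394663 + 470169)/(295677 - 6984) = 864832/288693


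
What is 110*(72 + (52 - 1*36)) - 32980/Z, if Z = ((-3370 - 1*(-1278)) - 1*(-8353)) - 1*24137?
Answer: 43268165/4469 ≈ 9681.8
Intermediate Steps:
Z = -17876 (Z = ((-3370 + 1278) + 8353) - 24137 = (-2092 + 8353) - 24137 = 6261 - 24137 = -17876)
110*(72 + (52 - 1*36)) - 32980/Z = 110*(72 + (52 - 1*36)) - 32980/(-17876) = 110*(72 + (52 - 36)) - 32980*(-1)/17876 = 110*(72 + 16) - 1*(-8245/4469) = 110*88 + 8245/4469 = 9680 + 8245/4469 = 43268165/4469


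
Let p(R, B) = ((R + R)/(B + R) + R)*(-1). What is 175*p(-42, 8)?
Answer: 117600/17 ≈ 6917.6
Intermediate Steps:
p(R, B) = -R - 2*R/(B + R) (p(R, B) = ((2*R)/(B + R) + R)*(-1) = (2*R/(B + R) + R)*(-1) = (R + 2*R/(B + R))*(-1) = -R - 2*R/(B + R))
175*p(-42, 8) = 175*(-1*(-42)*(2 + 8 - 42)/(8 - 42)) = 175*(-1*(-42)*(-32)/(-34)) = 175*(-1*(-42)*(-1/34)*(-32)) = 175*(672/17) = 117600/17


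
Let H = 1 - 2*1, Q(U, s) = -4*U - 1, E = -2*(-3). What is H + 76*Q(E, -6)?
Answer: -1901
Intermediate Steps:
E = 6
Q(U, s) = -1 - 4*U
H = -1 (H = 1 - 2 = -1)
H + 76*Q(E, -6) = -1 + 76*(-1 - 4*6) = -1 + 76*(-1 - 24) = -1 + 76*(-25) = -1 - 1900 = -1901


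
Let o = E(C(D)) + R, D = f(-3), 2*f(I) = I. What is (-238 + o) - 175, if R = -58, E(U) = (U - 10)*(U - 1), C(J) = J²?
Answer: -7691/16 ≈ -480.69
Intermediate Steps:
f(I) = I/2
D = -3/2 (D = (½)*(-3) = -3/2 ≈ -1.5000)
E(U) = (-1 + U)*(-10 + U) (E(U) = (-10 + U)*(-1 + U) = (-1 + U)*(-10 + U))
o = -1083/16 (o = (10 + ((-3/2)²)² - 11*(-3/2)²) - 58 = (10 + (9/4)² - 11*9/4) - 58 = (10 + 81/16 - 99/4) - 58 = -155/16 - 58 = -1083/16 ≈ -67.688)
(-238 + o) - 175 = (-238 - 1083/16) - 175 = -4891/16 - 175 = -7691/16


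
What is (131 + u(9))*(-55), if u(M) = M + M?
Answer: -8195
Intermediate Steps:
u(M) = 2*M
(131 + u(9))*(-55) = (131 + 2*9)*(-55) = (131 + 18)*(-55) = 149*(-55) = -8195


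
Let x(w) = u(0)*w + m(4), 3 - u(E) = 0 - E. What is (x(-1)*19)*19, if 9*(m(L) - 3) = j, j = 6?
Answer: 722/3 ≈ 240.67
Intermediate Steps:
m(L) = 11/3 (m(L) = 3 + (⅑)*6 = 3 + ⅔ = 11/3)
u(E) = 3 + E (u(E) = 3 - (0 - E) = 3 - (-1)*E = 3 + E)
x(w) = 11/3 + 3*w (x(w) = (3 + 0)*w + 11/3 = 3*w + 11/3 = 11/3 + 3*w)
(x(-1)*19)*19 = ((11/3 + 3*(-1))*19)*19 = ((11/3 - 3)*19)*19 = ((⅔)*19)*19 = (38/3)*19 = 722/3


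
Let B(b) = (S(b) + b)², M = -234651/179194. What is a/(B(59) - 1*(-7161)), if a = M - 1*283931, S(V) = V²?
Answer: -50878966265/2246870738634 ≈ -0.022644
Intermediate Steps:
M = -234651/179194 (M = -234651*1/179194 = -234651/179194 ≈ -1.3095)
B(b) = (b + b²)² (B(b) = (b² + b)² = (b + b²)²)
a = -50878966265/179194 (a = -234651/179194 - 1*283931 = -234651/179194 - 283931 = -50878966265/179194 ≈ -2.8393e+5)
a/(B(59) - 1*(-7161)) = -50878966265/(179194*(59²*(1 + 59)² - 1*(-7161))) = -50878966265/(179194*(3481*60² + 7161)) = -50878966265/(179194*(3481*3600 + 7161)) = -50878966265/(179194*(12531600 + 7161)) = -50878966265/179194/12538761 = -50878966265/179194*1/12538761 = -50878966265/2246870738634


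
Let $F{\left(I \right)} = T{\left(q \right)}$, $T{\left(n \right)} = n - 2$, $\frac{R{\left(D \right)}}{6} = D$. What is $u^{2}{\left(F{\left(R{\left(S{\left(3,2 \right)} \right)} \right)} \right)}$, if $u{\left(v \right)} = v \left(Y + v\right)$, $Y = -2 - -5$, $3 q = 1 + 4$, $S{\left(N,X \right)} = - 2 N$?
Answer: $\frac{64}{81} \approx 0.79012$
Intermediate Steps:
$q = \frac{5}{3}$ ($q = \frac{1 + 4}{3} = \frac{1}{3} \cdot 5 = \frac{5}{3} \approx 1.6667$)
$Y = 3$ ($Y = -2 + 5 = 3$)
$R{\left(D \right)} = 6 D$
$T{\left(n \right)} = -2 + n$
$F{\left(I \right)} = - \frac{1}{3}$ ($F{\left(I \right)} = -2 + \frac{5}{3} = - \frac{1}{3}$)
$u{\left(v \right)} = v \left(3 + v\right)$
$u^{2}{\left(F{\left(R{\left(S{\left(3,2 \right)} \right)} \right)} \right)} = \left(- \frac{3 - \frac{1}{3}}{3}\right)^{2} = \left(\left(- \frac{1}{3}\right) \frac{8}{3}\right)^{2} = \left(- \frac{8}{9}\right)^{2} = \frac{64}{81}$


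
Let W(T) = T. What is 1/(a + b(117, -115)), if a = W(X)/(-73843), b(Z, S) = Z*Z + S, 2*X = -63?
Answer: 21098/286384261 ≈ 7.3670e-5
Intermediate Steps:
X = -63/2 (X = (½)*(-63) = -63/2 ≈ -31.500)
b(Z, S) = S + Z² (b(Z, S) = Z² + S = S + Z²)
a = 9/21098 (a = -63/2/(-73843) = -63/2*(-1/73843) = 9/21098 ≈ 0.00042658)
1/(a + b(117, -115)) = 1/(9/21098 + (-115 + 117²)) = 1/(9/21098 + (-115 + 13689)) = 1/(9/21098 + 13574) = 1/(286384261/21098) = 21098/286384261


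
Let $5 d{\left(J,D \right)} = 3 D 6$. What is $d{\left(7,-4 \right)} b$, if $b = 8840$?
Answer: $-127296$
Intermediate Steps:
$d{\left(J,D \right)} = \frac{18 D}{5}$ ($d{\left(J,D \right)} = \frac{3 D 6}{5} = \frac{18 D}{5}$)
$d{\left(7,-4 \right)} b = \frac{18}{5} \left(-4\right) 8840 = \left(- \frac{72}{5}\right) 8840 = -127296$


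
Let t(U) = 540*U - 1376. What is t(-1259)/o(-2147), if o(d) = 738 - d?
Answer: -681236/2885 ≈ -236.13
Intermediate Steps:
t(U) = -1376 + 540*U
t(-1259)/o(-2147) = (-1376 + 540*(-1259))/(738 - 1*(-2147)) = (-1376 - 679860)/(738 + 2147) = -681236/2885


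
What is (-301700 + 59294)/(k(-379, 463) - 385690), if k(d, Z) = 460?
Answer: 40401/64205 ≈ 0.62925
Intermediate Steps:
(-301700 + 59294)/(k(-379, 463) - 385690) = (-301700 + 59294)/(460 - 385690) = -242406/(-385230) = -242406*(-1/385230) = 40401/64205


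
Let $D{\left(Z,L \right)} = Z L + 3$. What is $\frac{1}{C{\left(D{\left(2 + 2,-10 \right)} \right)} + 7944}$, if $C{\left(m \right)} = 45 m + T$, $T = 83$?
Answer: $\frac{1}{6362} \approx 0.00015718$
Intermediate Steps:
$D{\left(Z,L \right)} = 3 + L Z$ ($D{\left(Z,L \right)} = L Z + 3 = 3 + L Z$)
$C{\left(m \right)} = 83 + 45 m$ ($C{\left(m \right)} = 45 m + 83 = 83 + 45 m$)
$\frac{1}{C{\left(D{\left(2 + 2,-10 \right)} \right)} + 7944} = \frac{1}{\left(83 + 45 \left(3 - 10 \left(2 + 2\right)\right)\right) + 7944} = \frac{1}{\left(83 + 45 \left(3 - 40\right)\right) + 7944} = \frac{1}{\left(83 + 45 \left(-37\right)\right) + 7944} = \frac{1}{\left(83 - 1665\right) + 7944} = \frac{1}{-1582 + 7944} = \frac{1}{6362}$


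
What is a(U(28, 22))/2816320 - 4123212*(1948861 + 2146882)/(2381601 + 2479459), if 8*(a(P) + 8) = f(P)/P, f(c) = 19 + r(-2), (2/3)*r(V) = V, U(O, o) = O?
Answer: -33292652838625097667/9583210349440 ≈ -3.4741e+6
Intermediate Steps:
r(V) = 3*V/2
f(c) = 16 (f(c) = 19 + (3/2)*(-2) = 19 - 3 = 16)
a(P) = -8 + 2/P (a(P) = -8 + (16/P)/8 = -8 + 2/P)
a(U(28, 22))/2816320 - 4123212*(1948861 + 2146882)/(2381601 + 2479459) = (-8 + 2/28)/2816320 - 4123212*(1948861 + 2146882)/(2381601 + 2479459) = (-8 + 2*(1/28))*(1/2816320) - 4123212/(4861060/4095743) = (-8 + 1/14)*(1/2816320) - 4123212/(4861060*(1/4095743)) = -111/14*1/2816320 - 4123212/4861060/4095743 = -111/39428480 - 4123212*4095743/4861060 = -111/39428480 - 4221904171629/1215265 = -33292652838625097667/9583210349440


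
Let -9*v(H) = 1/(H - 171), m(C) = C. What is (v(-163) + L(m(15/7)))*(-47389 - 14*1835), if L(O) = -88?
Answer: 19331368633/3006 ≈ 6.4309e+6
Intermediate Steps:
v(H) = -1/(9*(-171 + H)) (v(H) = -1/(9*(H - 171)) = -1/(9*(-171 + H)))
(v(-163) + L(m(15/7)))*(-47389 - 14*1835) = (-1/(-1539 + 9*(-163)) - 88)*(-47389 - 14*1835) = (-1/(-1539 - 1467) - 88)*(-47389 - 25690) = (-1/(-3006) - 88)*(-73079) = (-1*(-1/3006) - 88)*(-73079) = (1/3006 - 88)*(-73079) = -264527/3006*(-73079) = 19331368633/3006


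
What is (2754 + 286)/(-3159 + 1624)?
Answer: -608/307 ≈ -1.9805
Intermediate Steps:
(2754 + 286)/(-3159 + 1624) = 3040/(-1535) = 3040*(-1/1535) = -608/307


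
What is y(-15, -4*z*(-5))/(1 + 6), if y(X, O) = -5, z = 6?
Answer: -5/7 ≈ -0.71429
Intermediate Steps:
y(-15, -4*z*(-5))/(1 + 6) = -5/(1 + 6) = -5/7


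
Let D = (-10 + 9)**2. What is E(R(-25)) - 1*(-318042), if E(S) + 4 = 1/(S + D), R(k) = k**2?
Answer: 199091789/626 ≈ 3.1804e+5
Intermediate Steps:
D = 1 (D = (-1)**2 = 1)
E(S) = -4 + 1/(1 + S) (E(S) = -4 + 1/(S + 1) = -4 + 1/(1 + S))
E(R(-25)) - 1*(-318042) = (-3 - 4*(-25)**2)/(1 + (-25)**2) - 1*(-318042) = (-3 - 4*625)/(1 + 625) + 318042 = (-3 - 2500)/626 + 318042 = (1/626)*(-2503) + 318042 = -2503/626 + 318042 = 199091789/626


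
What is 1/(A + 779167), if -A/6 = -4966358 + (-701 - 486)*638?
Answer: 1/35121151 ≈ 2.8473e-8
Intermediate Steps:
A = 34341984 (A = -6*(-4966358 + (-701 - 486)*638) = -6*(-4966358 - 1187*638) = -6*(-4966358 - 757306) = -6*(-5723664) = 34341984)
1/(A + 779167) = 1/(34341984 + 779167) = 1/35121151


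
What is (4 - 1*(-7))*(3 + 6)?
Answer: 99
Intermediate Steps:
(4 - 1*(-7))*(3 + 6) = (4 + 7)*9 = 11*9 = 99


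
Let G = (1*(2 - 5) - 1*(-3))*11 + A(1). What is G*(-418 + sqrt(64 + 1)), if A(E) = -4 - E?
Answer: 2090 - 5*sqrt(65) ≈ 2049.7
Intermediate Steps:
G = -5 (G = (1*(2 - 5) - 1*(-3))*11 + (-4 - 1*1) = (1*(-3) + 3)*11 + (-4 - 1) = (-3 + 3)*11 - 5 = 0*11 - 5 = 0 - 5 = -5)
G*(-418 + sqrt(64 + 1)) = -5*(-418 + sqrt(64 + 1)) = -5*(-418 + sqrt(65)) = 2090 - 5*sqrt(65)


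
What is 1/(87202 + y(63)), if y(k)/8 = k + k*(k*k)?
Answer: 1/2088082 ≈ 4.7891e-7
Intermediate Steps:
y(k) = 8*k + 8*k³ (y(k) = 8*(k + k*(k*k)) = 8*(k + k*k²) = 8*(k + k³) = 8*k + 8*k³)
1/(87202 + y(63)) = 1/(87202 + 8*63*(1 + 63²)) = 1/(87202 + 8*63*(1 + 3969)) = 1/(87202 + 8*63*3970) = 1/(87202 + 2000880) = 1/2088082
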